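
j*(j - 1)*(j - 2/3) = j^3 - 5*j^2/3 + 2*j/3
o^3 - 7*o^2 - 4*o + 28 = (o - 7)*(o - 2)*(o + 2)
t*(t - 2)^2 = t^3 - 4*t^2 + 4*t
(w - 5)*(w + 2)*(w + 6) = w^3 + 3*w^2 - 28*w - 60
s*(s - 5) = s^2 - 5*s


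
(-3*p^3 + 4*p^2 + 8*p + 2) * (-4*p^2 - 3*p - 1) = 12*p^5 - 7*p^4 - 41*p^3 - 36*p^2 - 14*p - 2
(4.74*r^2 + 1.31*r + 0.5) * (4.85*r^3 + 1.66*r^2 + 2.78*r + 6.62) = 22.989*r^5 + 14.2219*r^4 + 17.7768*r^3 + 35.8506*r^2 + 10.0622*r + 3.31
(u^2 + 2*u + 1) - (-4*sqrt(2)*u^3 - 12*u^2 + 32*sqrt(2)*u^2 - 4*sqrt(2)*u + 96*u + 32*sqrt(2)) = 4*sqrt(2)*u^3 - 32*sqrt(2)*u^2 + 13*u^2 - 94*u + 4*sqrt(2)*u - 32*sqrt(2) + 1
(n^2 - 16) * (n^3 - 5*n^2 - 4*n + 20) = n^5 - 5*n^4 - 20*n^3 + 100*n^2 + 64*n - 320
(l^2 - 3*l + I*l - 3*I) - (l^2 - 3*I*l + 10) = -3*l + 4*I*l - 10 - 3*I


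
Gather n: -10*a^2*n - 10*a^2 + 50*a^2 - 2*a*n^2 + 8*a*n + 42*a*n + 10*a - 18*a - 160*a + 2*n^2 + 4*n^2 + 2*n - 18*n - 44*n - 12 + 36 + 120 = 40*a^2 - 168*a + n^2*(6 - 2*a) + n*(-10*a^2 + 50*a - 60) + 144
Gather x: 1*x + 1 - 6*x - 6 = -5*x - 5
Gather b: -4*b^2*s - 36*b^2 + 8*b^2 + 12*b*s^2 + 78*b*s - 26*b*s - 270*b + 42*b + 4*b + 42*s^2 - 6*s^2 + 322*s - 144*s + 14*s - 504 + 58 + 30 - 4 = b^2*(-4*s - 28) + b*(12*s^2 + 52*s - 224) + 36*s^2 + 192*s - 420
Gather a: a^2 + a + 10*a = a^2 + 11*a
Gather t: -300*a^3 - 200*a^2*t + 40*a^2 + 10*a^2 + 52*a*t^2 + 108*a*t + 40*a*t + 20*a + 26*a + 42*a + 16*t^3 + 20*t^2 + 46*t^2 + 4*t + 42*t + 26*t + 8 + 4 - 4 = -300*a^3 + 50*a^2 + 88*a + 16*t^3 + t^2*(52*a + 66) + t*(-200*a^2 + 148*a + 72) + 8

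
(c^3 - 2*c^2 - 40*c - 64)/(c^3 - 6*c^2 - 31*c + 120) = (c^2 + 6*c + 8)/(c^2 + 2*c - 15)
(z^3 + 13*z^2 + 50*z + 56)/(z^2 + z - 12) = (z^2 + 9*z + 14)/(z - 3)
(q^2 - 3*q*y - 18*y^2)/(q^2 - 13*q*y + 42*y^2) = (-q - 3*y)/(-q + 7*y)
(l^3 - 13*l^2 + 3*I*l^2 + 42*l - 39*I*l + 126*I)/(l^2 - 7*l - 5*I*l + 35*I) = (l^2 + 3*l*(-2 + I) - 18*I)/(l - 5*I)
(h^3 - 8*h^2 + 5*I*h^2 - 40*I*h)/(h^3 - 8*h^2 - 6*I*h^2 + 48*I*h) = (h + 5*I)/(h - 6*I)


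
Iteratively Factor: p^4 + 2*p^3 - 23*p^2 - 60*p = (p + 4)*(p^3 - 2*p^2 - 15*p) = (p + 3)*(p + 4)*(p^2 - 5*p) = (p - 5)*(p + 3)*(p + 4)*(p)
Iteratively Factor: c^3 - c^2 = (c)*(c^2 - c) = c*(c - 1)*(c)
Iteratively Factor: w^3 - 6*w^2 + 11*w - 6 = (w - 1)*(w^2 - 5*w + 6) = (w - 2)*(w - 1)*(w - 3)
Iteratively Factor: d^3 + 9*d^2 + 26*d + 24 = (d + 4)*(d^2 + 5*d + 6) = (d + 3)*(d + 4)*(d + 2)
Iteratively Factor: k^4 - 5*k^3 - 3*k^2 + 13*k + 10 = (k - 5)*(k^3 - 3*k - 2) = (k - 5)*(k + 1)*(k^2 - k - 2) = (k - 5)*(k + 1)^2*(k - 2)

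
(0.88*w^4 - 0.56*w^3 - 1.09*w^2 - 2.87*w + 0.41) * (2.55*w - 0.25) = 2.244*w^5 - 1.648*w^4 - 2.6395*w^3 - 7.046*w^2 + 1.763*w - 0.1025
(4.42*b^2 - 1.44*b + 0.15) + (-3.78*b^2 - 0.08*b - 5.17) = 0.64*b^2 - 1.52*b - 5.02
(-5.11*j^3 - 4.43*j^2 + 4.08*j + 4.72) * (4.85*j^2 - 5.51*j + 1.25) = -24.7835*j^5 + 6.6706*j^4 + 37.8098*j^3 - 5.1263*j^2 - 20.9072*j + 5.9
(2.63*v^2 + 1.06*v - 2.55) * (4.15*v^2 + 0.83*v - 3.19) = 10.9145*v^4 + 6.5819*v^3 - 18.0924*v^2 - 5.4979*v + 8.1345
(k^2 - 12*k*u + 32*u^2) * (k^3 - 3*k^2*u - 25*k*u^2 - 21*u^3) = k^5 - 15*k^4*u + 43*k^3*u^2 + 183*k^2*u^3 - 548*k*u^4 - 672*u^5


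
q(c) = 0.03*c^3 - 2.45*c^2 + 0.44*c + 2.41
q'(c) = 0.09*c^2 - 4.9*c + 0.44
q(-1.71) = -5.66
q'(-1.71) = 9.08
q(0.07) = 2.43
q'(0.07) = 0.10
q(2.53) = -11.67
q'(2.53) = -11.38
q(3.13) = -19.30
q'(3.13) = -14.02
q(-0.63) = 1.15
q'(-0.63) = 3.56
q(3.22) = -20.57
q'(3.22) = -14.40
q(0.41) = 2.18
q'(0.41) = -1.55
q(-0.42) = 1.79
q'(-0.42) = 2.51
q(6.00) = -76.67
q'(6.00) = -25.72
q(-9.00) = -221.87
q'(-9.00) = 51.83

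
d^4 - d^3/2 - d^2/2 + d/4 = d*(d - 1/2)*(d - sqrt(2)/2)*(d + sqrt(2)/2)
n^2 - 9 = (n - 3)*(n + 3)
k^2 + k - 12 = (k - 3)*(k + 4)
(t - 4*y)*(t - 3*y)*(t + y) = t^3 - 6*t^2*y + 5*t*y^2 + 12*y^3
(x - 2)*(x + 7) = x^2 + 5*x - 14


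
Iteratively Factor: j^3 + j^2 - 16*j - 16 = (j - 4)*(j^2 + 5*j + 4) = (j - 4)*(j + 1)*(j + 4)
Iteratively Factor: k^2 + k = (k)*(k + 1)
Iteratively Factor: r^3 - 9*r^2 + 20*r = (r)*(r^2 - 9*r + 20) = r*(r - 4)*(r - 5)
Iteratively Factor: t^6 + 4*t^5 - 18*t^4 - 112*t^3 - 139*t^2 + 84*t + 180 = (t + 2)*(t^5 + 2*t^4 - 22*t^3 - 68*t^2 - 3*t + 90) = (t - 5)*(t + 2)*(t^4 + 7*t^3 + 13*t^2 - 3*t - 18) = (t - 5)*(t + 2)^2*(t^3 + 5*t^2 + 3*t - 9) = (t - 5)*(t - 1)*(t + 2)^2*(t^2 + 6*t + 9) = (t - 5)*(t - 1)*(t + 2)^2*(t + 3)*(t + 3)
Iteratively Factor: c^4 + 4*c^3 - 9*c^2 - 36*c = (c + 4)*(c^3 - 9*c) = (c + 3)*(c + 4)*(c^2 - 3*c) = (c - 3)*(c + 3)*(c + 4)*(c)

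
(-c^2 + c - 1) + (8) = -c^2 + c + 7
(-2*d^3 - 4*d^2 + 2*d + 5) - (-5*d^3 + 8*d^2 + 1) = 3*d^3 - 12*d^2 + 2*d + 4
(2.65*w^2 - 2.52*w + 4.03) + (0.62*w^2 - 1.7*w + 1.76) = 3.27*w^2 - 4.22*w + 5.79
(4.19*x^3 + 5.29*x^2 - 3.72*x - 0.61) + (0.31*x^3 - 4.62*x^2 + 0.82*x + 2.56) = 4.5*x^3 + 0.67*x^2 - 2.9*x + 1.95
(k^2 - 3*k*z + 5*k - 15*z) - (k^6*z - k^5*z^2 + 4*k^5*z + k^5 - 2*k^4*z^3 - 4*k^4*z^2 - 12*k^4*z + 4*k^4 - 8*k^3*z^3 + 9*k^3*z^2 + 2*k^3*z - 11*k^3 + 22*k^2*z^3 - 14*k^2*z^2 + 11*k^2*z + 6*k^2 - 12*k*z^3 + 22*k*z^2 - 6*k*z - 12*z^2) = -k^6*z + k^5*z^2 - 4*k^5*z - k^5 + 2*k^4*z^3 + 4*k^4*z^2 + 12*k^4*z - 4*k^4 + 8*k^3*z^3 - 9*k^3*z^2 - 2*k^3*z + 11*k^3 - 22*k^2*z^3 + 14*k^2*z^2 - 11*k^2*z - 5*k^2 + 12*k*z^3 - 22*k*z^2 + 3*k*z + 5*k + 12*z^2 - 15*z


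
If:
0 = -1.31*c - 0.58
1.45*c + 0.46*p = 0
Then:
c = -0.44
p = 1.40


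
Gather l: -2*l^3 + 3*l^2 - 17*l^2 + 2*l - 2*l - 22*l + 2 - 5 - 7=-2*l^3 - 14*l^2 - 22*l - 10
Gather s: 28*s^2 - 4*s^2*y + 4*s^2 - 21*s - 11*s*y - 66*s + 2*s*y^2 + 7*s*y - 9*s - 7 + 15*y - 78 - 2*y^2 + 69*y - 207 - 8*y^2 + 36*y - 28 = s^2*(32 - 4*y) + s*(2*y^2 - 4*y - 96) - 10*y^2 + 120*y - 320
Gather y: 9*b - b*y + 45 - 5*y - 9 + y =9*b + y*(-b - 4) + 36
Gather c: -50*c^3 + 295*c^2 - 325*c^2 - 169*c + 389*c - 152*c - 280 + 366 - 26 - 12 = -50*c^3 - 30*c^2 + 68*c + 48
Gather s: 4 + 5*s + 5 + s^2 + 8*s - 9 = s^2 + 13*s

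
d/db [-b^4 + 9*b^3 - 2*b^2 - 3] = b*(-4*b^2 + 27*b - 4)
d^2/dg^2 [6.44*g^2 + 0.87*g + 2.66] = 12.8800000000000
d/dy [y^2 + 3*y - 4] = 2*y + 3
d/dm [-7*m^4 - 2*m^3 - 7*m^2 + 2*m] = -28*m^3 - 6*m^2 - 14*m + 2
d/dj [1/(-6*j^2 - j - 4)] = (12*j + 1)/(6*j^2 + j + 4)^2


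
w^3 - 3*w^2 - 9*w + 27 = (w - 3)^2*(w + 3)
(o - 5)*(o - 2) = o^2 - 7*o + 10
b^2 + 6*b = b*(b + 6)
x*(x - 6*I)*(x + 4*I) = x^3 - 2*I*x^2 + 24*x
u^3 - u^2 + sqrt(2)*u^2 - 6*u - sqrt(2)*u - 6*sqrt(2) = (u - 3)*(u + 2)*(u + sqrt(2))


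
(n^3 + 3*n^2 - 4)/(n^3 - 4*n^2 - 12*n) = (n^2 + n - 2)/(n*(n - 6))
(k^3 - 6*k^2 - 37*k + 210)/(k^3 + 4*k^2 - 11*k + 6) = (k^2 - 12*k + 35)/(k^2 - 2*k + 1)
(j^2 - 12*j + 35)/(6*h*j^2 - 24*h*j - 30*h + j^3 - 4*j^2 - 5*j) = (j - 7)/(6*h*j + 6*h + j^2 + j)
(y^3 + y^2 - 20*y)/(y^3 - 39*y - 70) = y*(y - 4)/(y^2 - 5*y - 14)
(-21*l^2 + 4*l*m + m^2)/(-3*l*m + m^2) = (7*l + m)/m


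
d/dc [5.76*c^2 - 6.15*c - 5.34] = 11.52*c - 6.15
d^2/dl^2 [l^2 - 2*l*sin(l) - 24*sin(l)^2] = 2*l*sin(l) + 96*sin(l)^2 - 4*cos(l) - 46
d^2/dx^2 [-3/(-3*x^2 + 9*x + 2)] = 18*(3*x^2 - 9*x - 3*(2*x - 3)^2 - 2)/(-3*x^2 + 9*x + 2)^3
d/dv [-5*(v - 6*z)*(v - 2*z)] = -10*v + 40*z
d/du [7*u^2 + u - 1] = 14*u + 1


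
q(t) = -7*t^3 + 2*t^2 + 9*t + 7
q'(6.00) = -723.00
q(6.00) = -1379.00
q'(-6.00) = -771.00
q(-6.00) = 1537.00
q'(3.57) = -244.36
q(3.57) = -253.88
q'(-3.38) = -244.43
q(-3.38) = 269.73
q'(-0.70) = -4.09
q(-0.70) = 4.08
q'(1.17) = -15.07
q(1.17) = 9.06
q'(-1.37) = -35.89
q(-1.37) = 16.42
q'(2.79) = -143.31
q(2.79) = -104.35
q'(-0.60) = -0.96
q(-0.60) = 3.83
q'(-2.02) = -84.77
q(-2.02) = 54.68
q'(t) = -21*t^2 + 4*t + 9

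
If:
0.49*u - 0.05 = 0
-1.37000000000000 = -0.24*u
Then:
No Solution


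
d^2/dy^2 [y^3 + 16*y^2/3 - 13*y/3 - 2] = 6*y + 32/3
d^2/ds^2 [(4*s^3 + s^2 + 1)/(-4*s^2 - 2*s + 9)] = 2*(-152*s^3 + 60*s^2 - 996*s - 121)/(64*s^6 + 96*s^5 - 384*s^4 - 424*s^3 + 864*s^2 + 486*s - 729)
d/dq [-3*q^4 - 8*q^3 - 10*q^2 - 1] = 4*q*(-3*q^2 - 6*q - 5)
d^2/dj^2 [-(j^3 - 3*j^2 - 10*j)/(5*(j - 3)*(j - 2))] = 12*(j^3 + 6*j^2 - 48*j + 68)/(5*(j^6 - 15*j^5 + 93*j^4 - 305*j^3 + 558*j^2 - 540*j + 216))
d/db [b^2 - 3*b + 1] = 2*b - 3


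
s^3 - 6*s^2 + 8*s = s*(s - 4)*(s - 2)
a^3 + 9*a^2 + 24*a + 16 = (a + 1)*(a + 4)^2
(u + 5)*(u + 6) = u^2 + 11*u + 30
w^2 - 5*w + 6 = (w - 3)*(w - 2)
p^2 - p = p*(p - 1)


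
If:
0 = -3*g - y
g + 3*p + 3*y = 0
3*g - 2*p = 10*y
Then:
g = 0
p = 0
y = 0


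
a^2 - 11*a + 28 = (a - 7)*(a - 4)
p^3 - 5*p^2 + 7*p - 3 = (p - 3)*(p - 1)^2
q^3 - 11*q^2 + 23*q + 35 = (q - 7)*(q - 5)*(q + 1)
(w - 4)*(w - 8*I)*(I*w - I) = I*w^3 + 8*w^2 - 5*I*w^2 - 40*w + 4*I*w + 32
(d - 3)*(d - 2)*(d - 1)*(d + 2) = d^4 - 4*d^3 - d^2 + 16*d - 12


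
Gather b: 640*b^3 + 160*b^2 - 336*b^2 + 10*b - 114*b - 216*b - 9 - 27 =640*b^3 - 176*b^2 - 320*b - 36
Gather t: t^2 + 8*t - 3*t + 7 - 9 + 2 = t^2 + 5*t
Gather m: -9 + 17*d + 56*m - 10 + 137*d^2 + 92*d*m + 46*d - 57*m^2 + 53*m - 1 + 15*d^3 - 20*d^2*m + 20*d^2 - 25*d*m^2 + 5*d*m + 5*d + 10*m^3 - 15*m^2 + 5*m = 15*d^3 + 157*d^2 + 68*d + 10*m^3 + m^2*(-25*d - 72) + m*(-20*d^2 + 97*d + 114) - 20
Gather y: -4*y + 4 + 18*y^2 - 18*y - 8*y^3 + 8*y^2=-8*y^3 + 26*y^2 - 22*y + 4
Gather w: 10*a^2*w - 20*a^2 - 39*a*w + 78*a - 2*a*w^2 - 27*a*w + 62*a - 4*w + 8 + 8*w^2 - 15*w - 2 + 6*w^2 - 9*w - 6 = -20*a^2 + 140*a + w^2*(14 - 2*a) + w*(10*a^2 - 66*a - 28)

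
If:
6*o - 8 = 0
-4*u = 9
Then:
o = 4/3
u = -9/4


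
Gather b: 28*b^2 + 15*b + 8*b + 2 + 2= 28*b^2 + 23*b + 4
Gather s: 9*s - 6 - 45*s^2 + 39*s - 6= -45*s^2 + 48*s - 12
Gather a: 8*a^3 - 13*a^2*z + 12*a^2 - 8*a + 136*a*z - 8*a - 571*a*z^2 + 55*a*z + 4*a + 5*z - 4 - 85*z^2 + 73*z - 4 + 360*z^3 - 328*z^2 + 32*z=8*a^3 + a^2*(12 - 13*z) + a*(-571*z^2 + 191*z - 12) + 360*z^3 - 413*z^2 + 110*z - 8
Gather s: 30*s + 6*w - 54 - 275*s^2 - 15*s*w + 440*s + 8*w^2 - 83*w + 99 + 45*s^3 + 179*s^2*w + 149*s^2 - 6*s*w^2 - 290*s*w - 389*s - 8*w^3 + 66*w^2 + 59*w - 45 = 45*s^3 + s^2*(179*w - 126) + s*(-6*w^2 - 305*w + 81) - 8*w^3 + 74*w^2 - 18*w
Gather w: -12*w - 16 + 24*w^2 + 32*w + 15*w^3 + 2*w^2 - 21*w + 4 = 15*w^3 + 26*w^2 - w - 12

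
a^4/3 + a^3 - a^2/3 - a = a*(a/3 + 1/3)*(a - 1)*(a + 3)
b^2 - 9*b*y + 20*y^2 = (b - 5*y)*(b - 4*y)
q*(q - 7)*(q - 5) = q^3 - 12*q^2 + 35*q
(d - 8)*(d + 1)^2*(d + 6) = d^4 - 51*d^2 - 98*d - 48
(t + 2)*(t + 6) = t^2 + 8*t + 12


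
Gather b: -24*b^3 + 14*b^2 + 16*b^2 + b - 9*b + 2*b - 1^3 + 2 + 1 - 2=-24*b^3 + 30*b^2 - 6*b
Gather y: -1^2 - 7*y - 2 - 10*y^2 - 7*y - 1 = -10*y^2 - 14*y - 4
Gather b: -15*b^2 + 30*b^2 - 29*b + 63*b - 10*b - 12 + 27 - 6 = 15*b^2 + 24*b + 9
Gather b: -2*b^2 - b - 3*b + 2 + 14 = -2*b^2 - 4*b + 16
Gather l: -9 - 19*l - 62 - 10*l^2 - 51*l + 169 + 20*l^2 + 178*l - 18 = 10*l^2 + 108*l + 80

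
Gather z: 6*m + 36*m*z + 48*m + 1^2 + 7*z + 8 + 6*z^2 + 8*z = 54*m + 6*z^2 + z*(36*m + 15) + 9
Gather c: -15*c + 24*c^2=24*c^2 - 15*c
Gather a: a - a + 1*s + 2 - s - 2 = 0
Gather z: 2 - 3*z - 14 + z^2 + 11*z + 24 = z^2 + 8*z + 12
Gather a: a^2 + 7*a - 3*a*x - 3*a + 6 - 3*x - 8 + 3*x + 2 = a^2 + a*(4 - 3*x)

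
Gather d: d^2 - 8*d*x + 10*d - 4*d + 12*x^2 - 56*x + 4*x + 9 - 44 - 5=d^2 + d*(6 - 8*x) + 12*x^2 - 52*x - 40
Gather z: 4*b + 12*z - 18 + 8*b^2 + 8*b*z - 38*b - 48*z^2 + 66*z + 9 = 8*b^2 - 34*b - 48*z^2 + z*(8*b + 78) - 9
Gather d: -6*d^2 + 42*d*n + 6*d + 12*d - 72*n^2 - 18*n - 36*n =-6*d^2 + d*(42*n + 18) - 72*n^2 - 54*n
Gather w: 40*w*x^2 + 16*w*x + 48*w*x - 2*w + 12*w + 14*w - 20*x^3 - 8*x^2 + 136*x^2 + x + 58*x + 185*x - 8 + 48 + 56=w*(40*x^2 + 64*x + 24) - 20*x^3 + 128*x^2 + 244*x + 96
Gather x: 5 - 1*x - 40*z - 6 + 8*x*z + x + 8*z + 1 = 8*x*z - 32*z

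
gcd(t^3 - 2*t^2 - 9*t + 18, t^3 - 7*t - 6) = t - 3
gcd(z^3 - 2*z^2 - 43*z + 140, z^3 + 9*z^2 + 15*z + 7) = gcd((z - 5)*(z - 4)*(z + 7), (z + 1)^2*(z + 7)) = z + 7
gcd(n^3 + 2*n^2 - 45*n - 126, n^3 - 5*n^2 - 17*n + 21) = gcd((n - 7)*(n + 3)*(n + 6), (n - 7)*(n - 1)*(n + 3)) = n^2 - 4*n - 21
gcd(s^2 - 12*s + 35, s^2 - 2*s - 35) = s - 7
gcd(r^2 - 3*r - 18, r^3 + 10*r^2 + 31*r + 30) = r + 3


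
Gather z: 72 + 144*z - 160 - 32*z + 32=112*z - 56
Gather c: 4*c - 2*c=2*c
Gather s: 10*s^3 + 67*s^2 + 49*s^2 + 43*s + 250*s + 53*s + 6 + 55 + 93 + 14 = 10*s^3 + 116*s^2 + 346*s + 168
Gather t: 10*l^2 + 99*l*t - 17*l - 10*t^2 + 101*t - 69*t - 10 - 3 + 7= 10*l^2 - 17*l - 10*t^2 + t*(99*l + 32) - 6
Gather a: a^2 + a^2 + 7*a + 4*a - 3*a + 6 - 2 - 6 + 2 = 2*a^2 + 8*a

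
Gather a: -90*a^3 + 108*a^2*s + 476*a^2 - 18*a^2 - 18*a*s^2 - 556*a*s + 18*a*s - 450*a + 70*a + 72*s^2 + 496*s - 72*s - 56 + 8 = -90*a^3 + a^2*(108*s + 458) + a*(-18*s^2 - 538*s - 380) + 72*s^2 + 424*s - 48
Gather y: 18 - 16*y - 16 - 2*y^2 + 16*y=2 - 2*y^2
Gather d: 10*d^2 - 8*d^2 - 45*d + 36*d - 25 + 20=2*d^2 - 9*d - 5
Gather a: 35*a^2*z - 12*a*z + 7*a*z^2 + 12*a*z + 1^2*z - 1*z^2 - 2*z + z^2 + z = 35*a^2*z + 7*a*z^2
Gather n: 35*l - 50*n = 35*l - 50*n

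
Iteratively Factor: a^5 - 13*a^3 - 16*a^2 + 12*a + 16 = (a - 4)*(a^4 + 4*a^3 + 3*a^2 - 4*a - 4) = (a - 4)*(a + 1)*(a^3 + 3*a^2 - 4) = (a - 4)*(a + 1)*(a + 2)*(a^2 + a - 2) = (a - 4)*(a + 1)*(a + 2)^2*(a - 1)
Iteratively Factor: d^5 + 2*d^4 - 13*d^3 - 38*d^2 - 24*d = (d)*(d^4 + 2*d^3 - 13*d^2 - 38*d - 24) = d*(d + 1)*(d^3 + d^2 - 14*d - 24) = d*(d + 1)*(d + 3)*(d^2 - 2*d - 8) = d*(d - 4)*(d + 1)*(d + 3)*(d + 2)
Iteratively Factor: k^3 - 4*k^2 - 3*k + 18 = (k + 2)*(k^2 - 6*k + 9) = (k - 3)*(k + 2)*(k - 3)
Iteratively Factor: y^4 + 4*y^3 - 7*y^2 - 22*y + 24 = (y - 2)*(y^3 + 6*y^2 + 5*y - 12) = (y - 2)*(y + 4)*(y^2 + 2*y - 3) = (y - 2)*(y - 1)*(y + 4)*(y + 3)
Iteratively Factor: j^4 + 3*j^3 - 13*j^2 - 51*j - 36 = (j + 3)*(j^3 - 13*j - 12) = (j + 3)^2*(j^2 - 3*j - 4) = (j - 4)*(j + 3)^2*(j + 1)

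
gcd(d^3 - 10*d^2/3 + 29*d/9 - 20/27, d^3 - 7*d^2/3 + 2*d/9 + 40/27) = d^2 - 3*d + 20/9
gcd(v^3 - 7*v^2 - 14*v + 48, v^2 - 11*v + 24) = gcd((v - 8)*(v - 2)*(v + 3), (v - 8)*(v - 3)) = v - 8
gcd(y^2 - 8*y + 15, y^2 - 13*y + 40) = y - 5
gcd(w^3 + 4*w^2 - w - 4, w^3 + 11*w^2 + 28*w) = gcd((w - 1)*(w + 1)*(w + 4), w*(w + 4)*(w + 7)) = w + 4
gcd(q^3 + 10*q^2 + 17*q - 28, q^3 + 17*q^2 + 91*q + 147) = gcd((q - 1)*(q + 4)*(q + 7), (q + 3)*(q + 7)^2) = q + 7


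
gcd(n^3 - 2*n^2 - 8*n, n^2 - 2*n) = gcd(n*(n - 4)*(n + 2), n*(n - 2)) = n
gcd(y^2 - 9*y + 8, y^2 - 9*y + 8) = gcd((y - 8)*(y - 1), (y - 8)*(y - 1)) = y^2 - 9*y + 8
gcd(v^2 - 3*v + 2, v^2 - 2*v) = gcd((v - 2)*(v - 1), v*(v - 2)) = v - 2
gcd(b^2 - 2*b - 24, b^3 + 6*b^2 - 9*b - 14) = 1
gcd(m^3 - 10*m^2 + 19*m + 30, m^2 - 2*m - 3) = m + 1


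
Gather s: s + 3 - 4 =s - 1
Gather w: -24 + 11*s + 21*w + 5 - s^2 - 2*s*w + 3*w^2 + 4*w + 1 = -s^2 + 11*s + 3*w^2 + w*(25 - 2*s) - 18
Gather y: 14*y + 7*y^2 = 7*y^2 + 14*y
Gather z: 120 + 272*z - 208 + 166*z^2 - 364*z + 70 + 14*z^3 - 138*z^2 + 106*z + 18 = 14*z^3 + 28*z^2 + 14*z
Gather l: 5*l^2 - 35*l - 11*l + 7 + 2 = 5*l^2 - 46*l + 9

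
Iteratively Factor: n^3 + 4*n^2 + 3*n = (n)*(n^2 + 4*n + 3) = n*(n + 1)*(n + 3)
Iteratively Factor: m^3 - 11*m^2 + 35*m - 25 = (m - 1)*(m^2 - 10*m + 25) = (m - 5)*(m - 1)*(m - 5)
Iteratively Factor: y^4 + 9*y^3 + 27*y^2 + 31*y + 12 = (y + 1)*(y^3 + 8*y^2 + 19*y + 12) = (y + 1)*(y + 4)*(y^2 + 4*y + 3) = (y + 1)*(y + 3)*(y + 4)*(y + 1)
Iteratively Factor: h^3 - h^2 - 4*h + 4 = (h + 2)*(h^2 - 3*h + 2) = (h - 2)*(h + 2)*(h - 1)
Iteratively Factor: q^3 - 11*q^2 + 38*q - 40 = (q - 2)*(q^2 - 9*q + 20) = (q - 4)*(q - 2)*(q - 5)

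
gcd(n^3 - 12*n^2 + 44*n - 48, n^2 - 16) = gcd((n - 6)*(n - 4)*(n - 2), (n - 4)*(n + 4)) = n - 4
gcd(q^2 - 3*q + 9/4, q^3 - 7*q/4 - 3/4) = q - 3/2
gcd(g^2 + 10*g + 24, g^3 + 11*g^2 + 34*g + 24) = g^2 + 10*g + 24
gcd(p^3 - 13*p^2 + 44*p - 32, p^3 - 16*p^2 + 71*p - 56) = p^2 - 9*p + 8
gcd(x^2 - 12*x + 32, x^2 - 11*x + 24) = x - 8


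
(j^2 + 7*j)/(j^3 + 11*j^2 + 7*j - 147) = j/(j^2 + 4*j - 21)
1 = 1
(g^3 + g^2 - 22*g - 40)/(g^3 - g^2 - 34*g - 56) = (g - 5)/(g - 7)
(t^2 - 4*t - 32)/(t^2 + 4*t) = (t - 8)/t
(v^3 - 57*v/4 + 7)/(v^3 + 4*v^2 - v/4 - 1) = (2*v - 7)/(2*v + 1)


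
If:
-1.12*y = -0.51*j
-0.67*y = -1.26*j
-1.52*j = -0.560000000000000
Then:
No Solution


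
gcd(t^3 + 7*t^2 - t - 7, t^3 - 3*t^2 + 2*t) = t - 1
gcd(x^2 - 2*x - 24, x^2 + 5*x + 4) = x + 4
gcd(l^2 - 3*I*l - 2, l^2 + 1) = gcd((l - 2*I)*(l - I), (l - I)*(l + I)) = l - I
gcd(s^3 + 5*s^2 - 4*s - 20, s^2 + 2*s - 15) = s + 5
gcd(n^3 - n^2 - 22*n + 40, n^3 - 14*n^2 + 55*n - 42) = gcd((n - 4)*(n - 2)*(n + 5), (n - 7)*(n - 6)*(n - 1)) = 1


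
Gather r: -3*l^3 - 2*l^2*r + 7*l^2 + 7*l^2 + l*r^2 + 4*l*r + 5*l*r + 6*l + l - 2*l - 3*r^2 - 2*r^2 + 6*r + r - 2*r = -3*l^3 + 14*l^2 + 5*l + r^2*(l - 5) + r*(-2*l^2 + 9*l + 5)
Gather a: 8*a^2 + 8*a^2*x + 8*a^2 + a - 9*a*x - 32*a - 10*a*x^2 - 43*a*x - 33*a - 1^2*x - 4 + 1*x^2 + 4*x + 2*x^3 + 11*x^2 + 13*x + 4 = a^2*(8*x + 16) + a*(-10*x^2 - 52*x - 64) + 2*x^3 + 12*x^2 + 16*x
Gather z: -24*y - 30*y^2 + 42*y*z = -30*y^2 + 42*y*z - 24*y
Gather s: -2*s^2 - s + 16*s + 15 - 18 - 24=-2*s^2 + 15*s - 27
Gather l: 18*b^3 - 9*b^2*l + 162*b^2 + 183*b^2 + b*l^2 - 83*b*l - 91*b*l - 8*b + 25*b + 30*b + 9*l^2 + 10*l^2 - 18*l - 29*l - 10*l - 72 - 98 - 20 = 18*b^3 + 345*b^2 + 47*b + l^2*(b + 19) + l*(-9*b^2 - 174*b - 57) - 190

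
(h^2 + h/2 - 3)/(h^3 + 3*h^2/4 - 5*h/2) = 2*(2*h - 3)/(h*(4*h - 5))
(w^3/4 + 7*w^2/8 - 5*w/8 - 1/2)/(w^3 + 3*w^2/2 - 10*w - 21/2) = (2*w^3 + 7*w^2 - 5*w - 4)/(4*(2*w^3 + 3*w^2 - 20*w - 21))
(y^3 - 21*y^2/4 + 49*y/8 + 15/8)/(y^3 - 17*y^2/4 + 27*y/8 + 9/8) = (2*y - 5)/(2*y - 3)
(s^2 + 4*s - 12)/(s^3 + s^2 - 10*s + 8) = (s + 6)/(s^2 + 3*s - 4)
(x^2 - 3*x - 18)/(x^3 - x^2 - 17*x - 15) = (x - 6)/(x^2 - 4*x - 5)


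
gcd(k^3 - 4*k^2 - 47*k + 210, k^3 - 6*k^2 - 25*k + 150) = k^2 - 11*k + 30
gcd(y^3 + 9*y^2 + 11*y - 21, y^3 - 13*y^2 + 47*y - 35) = y - 1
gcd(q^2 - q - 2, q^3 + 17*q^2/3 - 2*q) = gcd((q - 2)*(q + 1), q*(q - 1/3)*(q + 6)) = 1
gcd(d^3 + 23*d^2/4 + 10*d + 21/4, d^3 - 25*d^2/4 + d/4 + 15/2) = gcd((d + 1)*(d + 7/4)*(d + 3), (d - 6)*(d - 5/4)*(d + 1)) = d + 1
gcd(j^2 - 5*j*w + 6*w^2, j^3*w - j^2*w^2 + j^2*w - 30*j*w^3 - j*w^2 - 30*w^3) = 1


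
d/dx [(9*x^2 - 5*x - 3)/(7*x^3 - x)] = (-63*x^4 + 70*x^3 + 54*x^2 - 3)/(49*x^6 - 14*x^4 + x^2)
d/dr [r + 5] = 1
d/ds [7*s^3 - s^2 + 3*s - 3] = 21*s^2 - 2*s + 3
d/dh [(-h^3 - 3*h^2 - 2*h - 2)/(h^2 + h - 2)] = (-h^4 - 2*h^3 + 5*h^2 + 16*h + 6)/(h^4 + 2*h^3 - 3*h^2 - 4*h + 4)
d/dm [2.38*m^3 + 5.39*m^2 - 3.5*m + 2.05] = 7.14*m^2 + 10.78*m - 3.5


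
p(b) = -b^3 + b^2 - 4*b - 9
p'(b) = -3*b^2 + 2*b - 4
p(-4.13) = 95.02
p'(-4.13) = -63.43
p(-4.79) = 143.01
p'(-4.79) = -82.41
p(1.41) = -15.46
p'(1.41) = -7.14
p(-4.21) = 100.18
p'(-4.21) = -65.59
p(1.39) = -15.31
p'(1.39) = -7.02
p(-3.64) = 67.04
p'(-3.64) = -51.03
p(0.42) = -10.58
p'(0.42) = -3.69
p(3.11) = -41.85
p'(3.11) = -26.80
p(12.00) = -1641.00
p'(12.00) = -412.00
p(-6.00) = 267.00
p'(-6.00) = -124.00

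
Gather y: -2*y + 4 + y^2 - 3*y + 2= y^2 - 5*y + 6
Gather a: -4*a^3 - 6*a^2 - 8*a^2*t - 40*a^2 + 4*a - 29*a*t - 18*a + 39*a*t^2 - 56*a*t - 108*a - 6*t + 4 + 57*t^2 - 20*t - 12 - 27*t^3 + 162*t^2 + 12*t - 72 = -4*a^3 + a^2*(-8*t - 46) + a*(39*t^2 - 85*t - 122) - 27*t^3 + 219*t^2 - 14*t - 80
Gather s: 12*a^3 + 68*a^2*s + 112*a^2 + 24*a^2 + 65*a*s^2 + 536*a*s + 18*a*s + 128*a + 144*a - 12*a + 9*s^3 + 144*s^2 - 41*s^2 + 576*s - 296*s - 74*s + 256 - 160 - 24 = 12*a^3 + 136*a^2 + 260*a + 9*s^3 + s^2*(65*a + 103) + s*(68*a^2 + 554*a + 206) + 72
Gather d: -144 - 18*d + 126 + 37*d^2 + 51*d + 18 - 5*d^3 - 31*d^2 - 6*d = -5*d^3 + 6*d^2 + 27*d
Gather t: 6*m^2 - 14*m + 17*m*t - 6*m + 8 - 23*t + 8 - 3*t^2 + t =6*m^2 - 20*m - 3*t^2 + t*(17*m - 22) + 16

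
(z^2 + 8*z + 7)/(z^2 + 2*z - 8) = (z^2 + 8*z + 7)/(z^2 + 2*z - 8)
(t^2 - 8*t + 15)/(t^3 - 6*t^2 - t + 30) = 1/(t + 2)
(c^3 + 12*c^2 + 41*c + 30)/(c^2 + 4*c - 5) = (c^2 + 7*c + 6)/(c - 1)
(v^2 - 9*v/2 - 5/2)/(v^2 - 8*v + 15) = (v + 1/2)/(v - 3)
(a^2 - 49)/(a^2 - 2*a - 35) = (a + 7)/(a + 5)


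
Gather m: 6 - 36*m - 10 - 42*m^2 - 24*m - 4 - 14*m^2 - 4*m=-56*m^2 - 64*m - 8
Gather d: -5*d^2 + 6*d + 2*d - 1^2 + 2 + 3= -5*d^2 + 8*d + 4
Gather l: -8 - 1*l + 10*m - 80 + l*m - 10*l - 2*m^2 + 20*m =l*(m - 11) - 2*m^2 + 30*m - 88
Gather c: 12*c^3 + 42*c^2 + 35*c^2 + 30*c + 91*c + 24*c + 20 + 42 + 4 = 12*c^3 + 77*c^2 + 145*c + 66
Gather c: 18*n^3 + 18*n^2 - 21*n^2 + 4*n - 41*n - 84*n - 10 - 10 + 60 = 18*n^3 - 3*n^2 - 121*n + 40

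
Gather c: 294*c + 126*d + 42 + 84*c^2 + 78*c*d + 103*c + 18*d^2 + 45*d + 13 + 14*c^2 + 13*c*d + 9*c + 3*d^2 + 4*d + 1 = 98*c^2 + c*(91*d + 406) + 21*d^2 + 175*d + 56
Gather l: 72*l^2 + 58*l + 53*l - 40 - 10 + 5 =72*l^2 + 111*l - 45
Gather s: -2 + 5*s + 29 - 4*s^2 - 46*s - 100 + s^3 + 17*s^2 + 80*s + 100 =s^3 + 13*s^2 + 39*s + 27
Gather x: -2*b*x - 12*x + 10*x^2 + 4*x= 10*x^2 + x*(-2*b - 8)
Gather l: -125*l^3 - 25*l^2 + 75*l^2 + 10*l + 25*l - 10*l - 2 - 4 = -125*l^3 + 50*l^2 + 25*l - 6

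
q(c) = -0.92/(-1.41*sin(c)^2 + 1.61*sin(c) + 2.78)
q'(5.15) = 59.68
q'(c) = -0.92*(2.82*sin(c)*cos(c) - 1.61*cos(c))/(-1.41*sin(c)^2 + 1.61*sin(c) + 2.78)^2 = (1.4812 - 2.5944*sin(c))*cos(c)/(-1.41*sin(c)^2 + 1.61*sin(c) + 2.78)^2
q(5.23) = -2.91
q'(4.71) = -0.17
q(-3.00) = -0.36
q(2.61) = -0.28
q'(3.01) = -0.13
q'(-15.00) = -1.86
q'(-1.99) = -88.60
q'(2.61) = -0.01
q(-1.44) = 4.55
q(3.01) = -0.31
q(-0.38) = -0.46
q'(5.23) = 18.50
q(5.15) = -5.58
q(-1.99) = -6.92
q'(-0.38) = 0.57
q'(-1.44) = 12.92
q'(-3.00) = -0.29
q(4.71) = 3.83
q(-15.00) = -0.81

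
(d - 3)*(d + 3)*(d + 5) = d^3 + 5*d^2 - 9*d - 45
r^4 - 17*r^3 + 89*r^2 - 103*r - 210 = (r - 7)*(r - 6)*(r - 5)*(r + 1)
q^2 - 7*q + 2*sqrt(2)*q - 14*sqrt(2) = (q - 7)*(q + 2*sqrt(2))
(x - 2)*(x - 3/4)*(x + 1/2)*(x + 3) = x^4 + 3*x^3/4 - 53*x^2/8 + 9*x/8 + 9/4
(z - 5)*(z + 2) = z^2 - 3*z - 10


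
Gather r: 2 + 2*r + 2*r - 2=4*r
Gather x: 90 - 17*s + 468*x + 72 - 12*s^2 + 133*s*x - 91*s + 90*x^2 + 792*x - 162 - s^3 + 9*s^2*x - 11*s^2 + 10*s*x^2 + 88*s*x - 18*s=-s^3 - 23*s^2 - 126*s + x^2*(10*s + 90) + x*(9*s^2 + 221*s + 1260)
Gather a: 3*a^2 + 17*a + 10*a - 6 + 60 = 3*a^2 + 27*a + 54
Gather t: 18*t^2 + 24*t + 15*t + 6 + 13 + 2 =18*t^2 + 39*t + 21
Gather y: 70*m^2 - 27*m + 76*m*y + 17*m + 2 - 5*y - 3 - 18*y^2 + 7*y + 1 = 70*m^2 - 10*m - 18*y^2 + y*(76*m + 2)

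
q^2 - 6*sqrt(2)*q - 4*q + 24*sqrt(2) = (q - 4)*(q - 6*sqrt(2))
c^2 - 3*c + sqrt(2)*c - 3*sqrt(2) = (c - 3)*(c + sqrt(2))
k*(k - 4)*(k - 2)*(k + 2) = k^4 - 4*k^3 - 4*k^2 + 16*k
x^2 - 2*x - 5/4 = (x - 5/2)*(x + 1/2)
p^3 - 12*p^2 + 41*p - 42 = (p - 7)*(p - 3)*(p - 2)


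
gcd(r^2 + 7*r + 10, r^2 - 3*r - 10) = r + 2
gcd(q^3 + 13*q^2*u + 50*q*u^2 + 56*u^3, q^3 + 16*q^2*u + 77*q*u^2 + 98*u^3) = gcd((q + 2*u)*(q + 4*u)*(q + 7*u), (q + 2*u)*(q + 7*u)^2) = q^2 + 9*q*u + 14*u^2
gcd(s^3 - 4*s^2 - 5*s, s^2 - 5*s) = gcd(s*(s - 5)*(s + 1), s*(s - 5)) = s^2 - 5*s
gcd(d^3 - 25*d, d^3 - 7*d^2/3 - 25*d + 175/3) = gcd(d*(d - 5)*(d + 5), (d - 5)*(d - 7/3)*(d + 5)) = d^2 - 25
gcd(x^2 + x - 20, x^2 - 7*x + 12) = x - 4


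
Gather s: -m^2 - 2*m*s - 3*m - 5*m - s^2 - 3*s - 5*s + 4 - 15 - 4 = -m^2 - 8*m - s^2 + s*(-2*m - 8) - 15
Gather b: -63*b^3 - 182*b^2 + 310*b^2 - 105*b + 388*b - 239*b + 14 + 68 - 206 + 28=-63*b^3 + 128*b^2 + 44*b - 96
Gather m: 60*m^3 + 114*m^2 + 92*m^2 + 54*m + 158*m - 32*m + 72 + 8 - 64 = 60*m^3 + 206*m^2 + 180*m + 16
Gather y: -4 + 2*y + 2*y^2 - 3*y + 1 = 2*y^2 - y - 3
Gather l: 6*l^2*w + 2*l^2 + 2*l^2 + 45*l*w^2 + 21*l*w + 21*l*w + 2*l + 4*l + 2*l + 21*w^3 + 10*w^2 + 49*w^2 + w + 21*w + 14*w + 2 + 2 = l^2*(6*w + 4) + l*(45*w^2 + 42*w + 8) + 21*w^3 + 59*w^2 + 36*w + 4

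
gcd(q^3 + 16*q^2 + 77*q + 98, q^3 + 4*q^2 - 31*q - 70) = q^2 + 9*q + 14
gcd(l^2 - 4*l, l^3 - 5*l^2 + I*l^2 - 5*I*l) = l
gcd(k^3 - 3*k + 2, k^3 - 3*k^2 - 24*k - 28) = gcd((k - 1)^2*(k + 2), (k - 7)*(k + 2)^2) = k + 2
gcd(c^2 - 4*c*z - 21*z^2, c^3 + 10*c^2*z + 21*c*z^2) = c + 3*z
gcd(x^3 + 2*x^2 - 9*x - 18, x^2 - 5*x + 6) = x - 3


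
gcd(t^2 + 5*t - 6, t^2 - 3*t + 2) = t - 1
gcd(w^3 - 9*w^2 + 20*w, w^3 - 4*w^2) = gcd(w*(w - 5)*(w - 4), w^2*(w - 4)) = w^2 - 4*w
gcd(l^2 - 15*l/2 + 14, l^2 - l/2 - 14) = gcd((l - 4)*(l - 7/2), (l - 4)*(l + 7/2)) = l - 4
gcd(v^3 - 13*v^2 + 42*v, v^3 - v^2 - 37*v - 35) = v - 7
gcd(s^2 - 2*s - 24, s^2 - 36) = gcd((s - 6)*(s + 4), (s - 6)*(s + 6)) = s - 6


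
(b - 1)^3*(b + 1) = b^4 - 2*b^3 + 2*b - 1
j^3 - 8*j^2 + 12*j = j*(j - 6)*(j - 2)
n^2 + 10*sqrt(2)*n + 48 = (n + 4*sqrt(2))*(n + 6*sqrt(2))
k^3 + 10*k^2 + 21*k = k*(k + 3)*(k + 7)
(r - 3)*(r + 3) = r^2 - 9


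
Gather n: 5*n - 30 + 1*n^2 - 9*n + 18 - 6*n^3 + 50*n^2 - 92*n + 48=-6*n^3 + 51*n^2 - 96*n + 36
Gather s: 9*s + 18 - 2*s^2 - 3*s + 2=-2*s^2 + 6*s + 20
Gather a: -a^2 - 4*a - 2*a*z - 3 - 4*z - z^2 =-a^2 + a*(-2*z - 4) - z^2 - 4*z - 3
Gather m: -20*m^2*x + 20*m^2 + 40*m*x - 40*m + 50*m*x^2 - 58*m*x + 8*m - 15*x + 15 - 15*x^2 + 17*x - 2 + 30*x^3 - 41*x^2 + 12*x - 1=m^2*(20 - 20*x) + m*(50*x^2 - 18*x - 32) + 30*x^3 - 56*x^2 + 14*x + 12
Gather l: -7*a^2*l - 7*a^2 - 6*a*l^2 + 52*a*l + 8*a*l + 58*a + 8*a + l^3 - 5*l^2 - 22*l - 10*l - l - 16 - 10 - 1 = -7*a^2 + 66*a + l^3 + l^2*(-6*a - 5) + l*(-7*a^2 + 60*a - 33) - 27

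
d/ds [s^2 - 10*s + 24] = 2*s - 10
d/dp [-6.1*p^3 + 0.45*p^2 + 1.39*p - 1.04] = -18.3*p^2 + 0.9*p + 1.39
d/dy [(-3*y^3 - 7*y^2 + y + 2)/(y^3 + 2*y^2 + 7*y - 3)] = (y^4 - 44*y^3 - 30*y^2 + 34*y - 17)/(y^6 + 4*y^5 + 18*y^4 + 22*y^3 + 37*y^2 - 42*y + 9)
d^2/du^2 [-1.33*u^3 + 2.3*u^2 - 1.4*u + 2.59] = 4.6 - 7.98*u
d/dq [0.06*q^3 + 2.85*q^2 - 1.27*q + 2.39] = 0.18*q^2 + 5.7*q - 1.27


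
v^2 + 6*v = v*(v + 6)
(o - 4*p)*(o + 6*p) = o^2 + 2*o*p - 24*p^2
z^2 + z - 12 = (z - 3)*(z + 4)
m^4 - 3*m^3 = m^3*(m - 3)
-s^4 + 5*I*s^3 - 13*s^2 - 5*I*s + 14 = (s - 7*I)*(s + 2*I)*(-I*s - I)*(-I*s + I)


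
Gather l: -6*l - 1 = -6*l - 1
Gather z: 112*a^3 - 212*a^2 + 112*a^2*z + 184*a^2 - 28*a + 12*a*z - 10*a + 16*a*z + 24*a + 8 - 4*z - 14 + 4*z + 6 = 112*a^3 - 28*a^2 - 14*a + z*(112*a^2 + 28*a)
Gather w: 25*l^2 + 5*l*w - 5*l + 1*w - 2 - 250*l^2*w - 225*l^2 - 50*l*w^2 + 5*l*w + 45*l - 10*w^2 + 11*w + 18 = -200*l^2 + 40*l + w^2*(-50*l - 10) + w*(-250*l^2 + 10*l + 12) + 16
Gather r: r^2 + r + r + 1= r^2 + 2*r + 1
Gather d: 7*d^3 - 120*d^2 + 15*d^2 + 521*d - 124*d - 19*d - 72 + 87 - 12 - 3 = 7*d^3 - 105*d^2 + 378*d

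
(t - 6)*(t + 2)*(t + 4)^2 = t^4 + 4*t^3 - 28*t^2 - 160*t - 192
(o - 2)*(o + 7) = o^2 + 5*o - 14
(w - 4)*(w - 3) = w^2 - 7*w + 12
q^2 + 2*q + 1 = (q + 1)^2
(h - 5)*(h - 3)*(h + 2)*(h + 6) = h^4 - 37*h^2 + 24*h + 180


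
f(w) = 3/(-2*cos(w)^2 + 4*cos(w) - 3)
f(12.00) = -2.86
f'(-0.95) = -2.24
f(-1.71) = -0.83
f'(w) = 3*(-4*sin(w)*cos(w) + 4*sin(w))/(-2*cos(w)^2 + 4*cos(w) - 3)^2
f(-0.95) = -2.22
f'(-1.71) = -1.05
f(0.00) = -3.00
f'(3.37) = -0.07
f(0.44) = -2.95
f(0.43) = -2.95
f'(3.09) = 0.02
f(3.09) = -0.33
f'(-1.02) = -2.30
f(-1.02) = -2.06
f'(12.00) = -0.91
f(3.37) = -0.34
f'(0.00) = 0.00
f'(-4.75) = 1.42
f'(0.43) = 0.44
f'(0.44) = 0.47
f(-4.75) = -1.05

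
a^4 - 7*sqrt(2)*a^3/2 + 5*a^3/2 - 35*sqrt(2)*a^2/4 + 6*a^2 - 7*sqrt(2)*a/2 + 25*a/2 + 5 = (a + 1/2)*(a + 2)*(a - 5*sqrt(2)/2)*(a - sqrt(2))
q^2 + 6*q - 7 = (q - 1)*(q + 7)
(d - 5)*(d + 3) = d^2 - 2*d - 15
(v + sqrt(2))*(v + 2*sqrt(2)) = v^2 + 3*sqrt(2)*v + 4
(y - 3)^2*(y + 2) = y^3 - 4*y^2 - 3*y + 18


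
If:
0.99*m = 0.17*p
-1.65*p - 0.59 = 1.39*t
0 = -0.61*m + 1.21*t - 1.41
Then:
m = -0.21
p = -1.25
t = 1.06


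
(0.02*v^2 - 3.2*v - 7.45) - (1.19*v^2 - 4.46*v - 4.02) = -1.17*v^2 + 1.26*v - 3.43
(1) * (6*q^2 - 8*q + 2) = 6*q^2 - 8*q + 2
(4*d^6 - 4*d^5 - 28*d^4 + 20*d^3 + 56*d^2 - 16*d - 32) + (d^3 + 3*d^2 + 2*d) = 4*d^6 - 4*d^5 - 28*d^4 + 21*d^3 + 59*d^2 - 14*d - 32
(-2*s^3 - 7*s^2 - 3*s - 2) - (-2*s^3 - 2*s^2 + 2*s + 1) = -5*s^2 - 5*s - 3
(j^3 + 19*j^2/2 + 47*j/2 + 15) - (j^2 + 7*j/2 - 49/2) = j^3 + 17*j^2/2 + 20*j + 79/2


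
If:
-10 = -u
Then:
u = 10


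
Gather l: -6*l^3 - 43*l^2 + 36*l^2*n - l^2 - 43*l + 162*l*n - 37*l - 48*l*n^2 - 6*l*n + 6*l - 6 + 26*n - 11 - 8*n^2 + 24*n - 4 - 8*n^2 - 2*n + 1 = -6*l^3 + l^2*(36*n - 44) + l*(-48*n^2 + 156*n - 74) - 16*n^2 + 48*n - 20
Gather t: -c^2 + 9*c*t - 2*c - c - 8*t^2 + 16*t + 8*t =-c^2 - 3*c - 8*t^2 + t*(9*c + 24)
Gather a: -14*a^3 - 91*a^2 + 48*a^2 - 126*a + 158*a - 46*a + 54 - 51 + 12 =-14*a^3 - 43*a^2 - 14*a + 15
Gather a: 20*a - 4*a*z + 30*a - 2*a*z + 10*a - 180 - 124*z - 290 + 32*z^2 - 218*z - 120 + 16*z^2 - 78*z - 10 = a*(60 - 6*z) + 48*z^2 - 420*z - 600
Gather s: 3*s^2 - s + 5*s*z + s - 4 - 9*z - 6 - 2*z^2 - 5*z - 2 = 3*s^2 + 5*s*z - 2*z^2 - 14*z - 12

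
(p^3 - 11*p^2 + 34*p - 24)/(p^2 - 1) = (p^2 - 10*p + 24)/(p + 1)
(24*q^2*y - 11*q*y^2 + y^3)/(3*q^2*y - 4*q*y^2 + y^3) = (-8*q + y)/(-q + y)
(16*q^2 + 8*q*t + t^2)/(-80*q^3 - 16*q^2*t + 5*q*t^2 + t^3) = (-4*q - t)/(20*q^2 - q*t - t^2)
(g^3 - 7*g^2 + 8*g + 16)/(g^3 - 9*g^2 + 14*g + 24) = (g - 4)/(g - 6)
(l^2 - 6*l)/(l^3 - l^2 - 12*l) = (6 - l)/(-l^2 + l + 12)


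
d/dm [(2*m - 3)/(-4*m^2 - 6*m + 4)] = (4*m^2 - 12*m - 5)/(2*(4*m^4 + 12*m^3 + m^2 - 12*m + 4))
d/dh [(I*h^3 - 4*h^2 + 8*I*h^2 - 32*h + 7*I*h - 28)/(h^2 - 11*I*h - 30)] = (I*h^4 + 22*h^3 + h^2*(120 - 53*I) + h*(296 - 480*I) + 960 - 518*I)/(h^4 - 22*I*h^3 - 181*h^2 + 660*I*h + 900)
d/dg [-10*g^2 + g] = 1 - 20*g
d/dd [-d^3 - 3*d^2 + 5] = 3*d*(-d - 2)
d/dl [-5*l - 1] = -5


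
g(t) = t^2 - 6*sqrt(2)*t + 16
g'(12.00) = 15.51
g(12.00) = 58.18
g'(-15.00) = -38.49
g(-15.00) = 368.28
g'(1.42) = -5.65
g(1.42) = 5.97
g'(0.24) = -8.01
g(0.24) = 14.02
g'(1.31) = -5.87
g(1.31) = 6.60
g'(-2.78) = -14.05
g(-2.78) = 47.32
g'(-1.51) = -11.51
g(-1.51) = 31.09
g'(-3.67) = -15.83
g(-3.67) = 60.61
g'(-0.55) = -9.59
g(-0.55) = 20.97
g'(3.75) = -0.99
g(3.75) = -1.76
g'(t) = 2*t - 6*sqrt(2)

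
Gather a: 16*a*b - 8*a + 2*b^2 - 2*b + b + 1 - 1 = a*(16*b - 8) + 2*b^2 - b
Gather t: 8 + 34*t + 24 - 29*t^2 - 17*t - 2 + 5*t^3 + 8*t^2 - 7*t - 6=5*t^3 - 21*t^2 + 10*t + 24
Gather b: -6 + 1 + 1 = -4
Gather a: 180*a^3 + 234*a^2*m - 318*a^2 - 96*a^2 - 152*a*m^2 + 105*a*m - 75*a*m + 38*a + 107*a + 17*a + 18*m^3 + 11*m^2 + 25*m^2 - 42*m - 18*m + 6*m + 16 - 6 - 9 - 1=180*a^3 + a^2*(234*m - 414) + a*(-152*m^2 + 30*m + 162) + 18*m^3 + 36*m^2 - 54*m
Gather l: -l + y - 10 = -l + y - 10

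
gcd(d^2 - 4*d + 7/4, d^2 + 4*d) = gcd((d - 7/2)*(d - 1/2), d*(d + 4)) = 1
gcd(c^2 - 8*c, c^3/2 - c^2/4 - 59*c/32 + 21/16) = 1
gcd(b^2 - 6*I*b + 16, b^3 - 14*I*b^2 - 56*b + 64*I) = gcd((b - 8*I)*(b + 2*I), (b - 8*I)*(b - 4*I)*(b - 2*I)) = b - 8*I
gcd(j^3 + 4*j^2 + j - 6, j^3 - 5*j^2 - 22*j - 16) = j + 2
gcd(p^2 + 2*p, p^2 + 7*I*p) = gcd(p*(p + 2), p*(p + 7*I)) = p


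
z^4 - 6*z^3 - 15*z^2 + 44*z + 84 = (z - 7)*(z - 3)*(z + 2)^2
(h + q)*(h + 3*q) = h^2 + 4*h*q + 3*q^2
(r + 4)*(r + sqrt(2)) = r^2 + sqrt(2)*r + 4*r + 4*sqrt(2)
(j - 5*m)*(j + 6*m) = j^2 + j*m - 30*m^2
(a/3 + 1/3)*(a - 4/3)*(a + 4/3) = a^3/3 + a^2/3 - 16*a/27 - 16/27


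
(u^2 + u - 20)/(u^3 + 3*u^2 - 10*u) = (u - 4)/(u*(u - 2))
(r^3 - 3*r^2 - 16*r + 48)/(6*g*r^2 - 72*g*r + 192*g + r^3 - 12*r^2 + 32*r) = (r^2 + r - 12)/(6*g*r - 48*g + r^2 - 8*r)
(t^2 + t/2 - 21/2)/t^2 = (2*t^2 + t - 21)/(2*t^2)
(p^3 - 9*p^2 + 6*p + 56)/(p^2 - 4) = (p^2 - 11*p + 28)/(p - 2)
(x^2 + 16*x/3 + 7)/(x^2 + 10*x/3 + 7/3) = (x + 3)/(x + 1)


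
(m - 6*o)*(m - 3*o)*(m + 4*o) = m^3 - 5*m^2*o - 18*m*o^2 + 72*o^3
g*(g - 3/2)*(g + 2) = g^3 + g^2/2 - 3*g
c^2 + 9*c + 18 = (c + 3)*(c + 6)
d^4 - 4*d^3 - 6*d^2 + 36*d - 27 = (d - 3)^2*(d - 1)*(d + 3)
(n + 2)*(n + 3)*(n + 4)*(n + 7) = n^4 + 16*n^3 + 89*n^2 + 206*n + 168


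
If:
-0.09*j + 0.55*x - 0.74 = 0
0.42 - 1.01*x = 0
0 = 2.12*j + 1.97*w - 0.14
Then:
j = -5.68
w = 6.18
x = 0.42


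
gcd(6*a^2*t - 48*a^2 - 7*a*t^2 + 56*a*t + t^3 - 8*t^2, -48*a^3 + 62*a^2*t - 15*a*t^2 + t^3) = 6*a^2 - 7*a*t + t^2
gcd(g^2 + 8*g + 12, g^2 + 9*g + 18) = g + 6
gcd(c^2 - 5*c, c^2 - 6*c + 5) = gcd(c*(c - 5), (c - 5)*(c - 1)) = c - 5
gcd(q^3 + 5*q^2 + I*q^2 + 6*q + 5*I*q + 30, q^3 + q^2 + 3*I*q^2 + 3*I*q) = q + 3*I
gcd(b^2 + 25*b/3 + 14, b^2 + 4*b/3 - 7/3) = b + 7/3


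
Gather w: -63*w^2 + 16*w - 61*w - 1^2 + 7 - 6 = -63*w^2 - 45*w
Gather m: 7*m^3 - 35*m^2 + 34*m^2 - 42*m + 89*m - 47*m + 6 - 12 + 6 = 7*m^3 - m^2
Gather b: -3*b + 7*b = 4*b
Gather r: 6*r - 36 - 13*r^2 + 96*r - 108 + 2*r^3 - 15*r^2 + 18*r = 2*r^3 - 28*r^2 + 120*r - 144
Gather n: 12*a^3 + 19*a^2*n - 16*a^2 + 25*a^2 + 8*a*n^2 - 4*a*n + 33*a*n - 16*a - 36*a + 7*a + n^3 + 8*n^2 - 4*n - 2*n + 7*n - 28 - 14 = 12*a^3 + 9*a^2 - 45*a + n^3 + n^2*(8*a + 8) + n*(19*a^2 + 29*a + 1) - 42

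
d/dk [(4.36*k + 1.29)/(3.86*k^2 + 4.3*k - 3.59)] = (16.8296*k^2 + 18.748*k - (4.36*k + 1.29)*(7.72*k + 4.3) - 15.6524)/(3.86*k^2 + 4.3*k - 3.59)^2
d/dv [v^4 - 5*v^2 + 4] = 4*v^3 - 10*v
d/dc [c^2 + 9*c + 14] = 2*c + 9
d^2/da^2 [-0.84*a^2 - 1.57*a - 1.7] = -1.68000000000000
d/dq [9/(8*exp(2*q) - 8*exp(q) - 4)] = (9/2 - 9*exp(q))*exp(q)/(-2*exp(2*q) + 2*exp(q) + 1)^2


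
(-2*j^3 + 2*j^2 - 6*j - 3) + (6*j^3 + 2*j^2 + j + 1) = 4*j^3 + 4*j^2 - 5*j - 2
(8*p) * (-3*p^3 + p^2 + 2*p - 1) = -24*p^4 + 8*p^3 + 16*p^2 - 8*p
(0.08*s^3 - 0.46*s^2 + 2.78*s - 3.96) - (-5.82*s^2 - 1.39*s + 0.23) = 0.08*s^3 + 5.36*s^2 + 4.17*s - 4.19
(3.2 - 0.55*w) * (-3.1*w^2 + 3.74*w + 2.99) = 1.705*w^3 - 11.977*w^2 + 10.3235*w + 9.568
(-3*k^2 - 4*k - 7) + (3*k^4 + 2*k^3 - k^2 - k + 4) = 3*k^4 + 2*k^3 - 4*k^2 - 5*k - 3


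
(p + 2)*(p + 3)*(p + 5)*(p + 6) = p^4 + 16*p^3 + 91*p^2 + 216*p + 180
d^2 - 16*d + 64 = (d - 8)^2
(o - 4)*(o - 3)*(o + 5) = o^3 - 2*o^2 - 23*o + 60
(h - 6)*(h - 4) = h^2 - 10*h + 24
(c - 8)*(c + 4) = c^2 - 4*c - 32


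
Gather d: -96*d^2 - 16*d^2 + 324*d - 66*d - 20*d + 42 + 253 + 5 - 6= -112*d^2 + 238*d + 294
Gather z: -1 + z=z - 1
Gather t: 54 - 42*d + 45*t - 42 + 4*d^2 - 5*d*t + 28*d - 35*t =4*d^2 - 14*d + t*(10 - 5*d) + 12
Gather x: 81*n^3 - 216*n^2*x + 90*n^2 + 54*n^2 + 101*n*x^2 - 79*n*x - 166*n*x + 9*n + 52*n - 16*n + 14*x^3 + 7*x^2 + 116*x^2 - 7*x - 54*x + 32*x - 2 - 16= 81*n^3 + 144*n^2 + 45*n + 14*x^3 + x^2*(101*n + 123) + x*(-216*n^2 - 245*n - 29) - 18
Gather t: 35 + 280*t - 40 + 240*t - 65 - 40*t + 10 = 480*t - 60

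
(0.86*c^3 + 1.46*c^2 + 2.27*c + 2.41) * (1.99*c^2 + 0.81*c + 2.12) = 1.7114*c^5 + 3.602*c^4 + 7.5231*c^3 + 9.7298*c^2 + 6.7645*c + 5.1092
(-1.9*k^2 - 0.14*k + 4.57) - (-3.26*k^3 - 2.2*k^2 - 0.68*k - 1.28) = 3.26*k^3 + 0.3*k^2 + 0.54*k + 5.85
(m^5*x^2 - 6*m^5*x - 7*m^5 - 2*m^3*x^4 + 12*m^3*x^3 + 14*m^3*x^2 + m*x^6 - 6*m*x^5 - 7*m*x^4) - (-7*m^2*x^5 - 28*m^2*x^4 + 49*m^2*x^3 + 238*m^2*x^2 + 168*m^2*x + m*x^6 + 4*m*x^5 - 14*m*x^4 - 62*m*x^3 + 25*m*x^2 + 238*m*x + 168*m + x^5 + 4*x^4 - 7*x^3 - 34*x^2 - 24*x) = m^5*x^2 - 6*m^5*x - 7*m^5 - 2*m^3*x^4 + 12*m^3*x^3 + 14*m^3*x^2 + 7*m^2*x^5 + 28*m^2*x^4 - 49*m^2*x^3 - 238*m^2*x^2 - 168*m^2*x - 10*m*x^5 + 7*m*x^4 + 62*m*x^3 - 25*m*x^2 - 238*m*x - 168*m - x^5 - 4*x^4 + 7*x^3 + 34*x^2 + 24*x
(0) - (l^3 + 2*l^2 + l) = -l^3 - 2*l^2 - l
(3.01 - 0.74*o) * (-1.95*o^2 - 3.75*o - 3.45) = 1.443*o^3 - 3.0945*o^2 - 8.7345*o - 10.3845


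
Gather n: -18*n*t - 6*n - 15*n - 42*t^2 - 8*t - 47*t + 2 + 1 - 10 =n*(-18*t - 21) - 42*t^2 - 55*t - 7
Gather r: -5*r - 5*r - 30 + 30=-10*r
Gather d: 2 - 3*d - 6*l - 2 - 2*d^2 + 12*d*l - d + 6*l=-2*d^2 + d*(12*l - 4)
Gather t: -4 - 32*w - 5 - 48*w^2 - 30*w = -48*w^2 - 62*w - 9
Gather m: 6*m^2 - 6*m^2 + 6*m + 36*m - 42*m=0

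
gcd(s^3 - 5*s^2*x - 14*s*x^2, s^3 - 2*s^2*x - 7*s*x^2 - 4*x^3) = 1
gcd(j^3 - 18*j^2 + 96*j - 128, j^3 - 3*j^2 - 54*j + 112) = j^2 - 10*j + 16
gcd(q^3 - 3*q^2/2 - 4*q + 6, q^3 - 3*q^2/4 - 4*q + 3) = q^2 - 4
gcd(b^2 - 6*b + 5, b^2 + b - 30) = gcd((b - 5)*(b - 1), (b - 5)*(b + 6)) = b - 5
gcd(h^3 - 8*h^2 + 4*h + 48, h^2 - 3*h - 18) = h - 6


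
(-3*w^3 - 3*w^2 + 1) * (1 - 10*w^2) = 30*w^5 + 30*w^4 - 3*w^3 - 13*w^2 + 1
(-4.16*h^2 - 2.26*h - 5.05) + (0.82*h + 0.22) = -4.16*h^2 - 1.44*h - 4.83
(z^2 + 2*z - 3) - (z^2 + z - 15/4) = z + 3/4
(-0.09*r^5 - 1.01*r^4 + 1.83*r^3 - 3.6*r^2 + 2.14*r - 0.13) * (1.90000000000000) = -0.171*r^5 - 1.919*r^4 + 3.477*r^3 - 6.84*r^2 + 4.066*r - 0.247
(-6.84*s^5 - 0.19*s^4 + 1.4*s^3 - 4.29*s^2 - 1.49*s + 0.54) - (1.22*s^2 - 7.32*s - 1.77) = -6.84*s^5 - 0.19*s^4 + 1.4*s^3 - 5.51*s^2 + 5.83*s + 2.31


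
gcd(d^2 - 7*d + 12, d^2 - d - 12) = d - 4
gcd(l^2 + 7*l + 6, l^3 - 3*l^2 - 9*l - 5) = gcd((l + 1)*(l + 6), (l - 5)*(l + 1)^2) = l + 1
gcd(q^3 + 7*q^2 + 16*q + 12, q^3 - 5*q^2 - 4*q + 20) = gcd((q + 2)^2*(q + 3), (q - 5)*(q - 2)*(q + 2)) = q + 2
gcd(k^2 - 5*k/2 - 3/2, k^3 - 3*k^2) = k - 3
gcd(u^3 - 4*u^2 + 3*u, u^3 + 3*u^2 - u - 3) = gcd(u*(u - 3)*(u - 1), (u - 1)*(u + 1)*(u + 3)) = u - 1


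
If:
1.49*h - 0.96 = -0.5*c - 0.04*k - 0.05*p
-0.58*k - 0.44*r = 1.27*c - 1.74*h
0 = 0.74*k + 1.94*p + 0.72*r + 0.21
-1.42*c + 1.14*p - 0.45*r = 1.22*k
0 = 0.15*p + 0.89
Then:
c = -1.48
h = 1.75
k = -15.49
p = -5.93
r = 31.61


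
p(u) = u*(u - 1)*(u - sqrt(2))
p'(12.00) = 375.47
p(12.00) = 1397.32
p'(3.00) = 13.93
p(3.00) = 9.51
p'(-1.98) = 22.74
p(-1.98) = -20.03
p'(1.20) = -0.06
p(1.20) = -0.05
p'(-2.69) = 36.11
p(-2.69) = -40.74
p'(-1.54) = 15.96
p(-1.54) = -11.56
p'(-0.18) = 2.38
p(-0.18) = -0.34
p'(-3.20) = 47.59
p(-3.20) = -62.02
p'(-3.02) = 43.36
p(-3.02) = -53.83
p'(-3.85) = 64.47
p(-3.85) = -98.30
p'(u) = u*(u - 1) + u*(u - sqrt(2)) + (u - 1)*(u - sqrt(2))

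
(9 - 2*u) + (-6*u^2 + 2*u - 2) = 7 - 6*u^2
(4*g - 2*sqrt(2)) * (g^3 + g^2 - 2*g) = 4*g^4 - 2*sqrt(2)*g^3 + 4*g^3 - 8*g^2 - 2*sqrt(2)*g^2 + 4*sqrt(2)*g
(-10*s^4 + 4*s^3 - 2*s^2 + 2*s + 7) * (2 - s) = 10*s^5 - 24*s^4 + 10*s^3 - 6*s^2 - 3*s + 14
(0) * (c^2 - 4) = 0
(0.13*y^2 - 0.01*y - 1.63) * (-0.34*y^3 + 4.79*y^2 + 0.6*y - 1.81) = -0.0442*y^5 + 0.6261*y^4 + 0.5843*y^3 - 8.049*y^2 - 0.9599*y + 2.9503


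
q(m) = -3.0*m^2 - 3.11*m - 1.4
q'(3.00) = -21.11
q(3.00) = -37.73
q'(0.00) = -3.11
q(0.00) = -1.40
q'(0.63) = -6.89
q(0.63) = -4.55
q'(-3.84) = 19.93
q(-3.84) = -33.69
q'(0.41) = -5.57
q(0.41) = -3.18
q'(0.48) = -5.99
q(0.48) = -3.58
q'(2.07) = -15.53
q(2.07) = -20.69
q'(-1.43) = 5.47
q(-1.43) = -3.09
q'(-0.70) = 1.09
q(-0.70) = -0.69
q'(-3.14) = 15.73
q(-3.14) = -21.21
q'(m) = -6.0*m - 3.11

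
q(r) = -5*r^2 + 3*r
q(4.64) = -93.73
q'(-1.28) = 15.80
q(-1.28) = -12.03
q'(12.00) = -117.00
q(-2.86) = -49.48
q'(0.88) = -5.80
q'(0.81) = -5.10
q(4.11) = -72.13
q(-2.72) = -45.15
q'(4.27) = -39.70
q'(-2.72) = 30.20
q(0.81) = -0.85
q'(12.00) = -117.00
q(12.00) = -684.00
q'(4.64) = -43.40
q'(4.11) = -38.10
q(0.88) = -1.23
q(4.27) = -78.35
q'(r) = 3 - 10*r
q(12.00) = -684.00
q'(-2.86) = 31.60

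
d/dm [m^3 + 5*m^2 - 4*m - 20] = 3*m^2 + 10*m - 4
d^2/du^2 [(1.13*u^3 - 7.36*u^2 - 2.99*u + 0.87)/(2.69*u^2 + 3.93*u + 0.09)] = (5.6843418860808e-14*u^4 + 146.701874*u^3 + 50.861664*u^2 + 59.582466*u + 28.448766)/(19.465109*u^6 + 85.313619*u^5 + 126.59409*u^4 + 66.407175*u^3 + 4.23549*u^2 + 0.095499*u + 0.000729)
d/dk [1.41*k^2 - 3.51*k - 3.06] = 2.82*k - 3.51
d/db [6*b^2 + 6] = 12*b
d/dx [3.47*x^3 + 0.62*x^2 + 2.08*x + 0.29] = 10.41*x^2 + 1.24*x + 2.08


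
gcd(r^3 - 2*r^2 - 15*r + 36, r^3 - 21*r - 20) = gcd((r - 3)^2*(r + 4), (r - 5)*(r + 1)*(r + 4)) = r + 4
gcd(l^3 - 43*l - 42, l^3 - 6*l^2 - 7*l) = l^2 - 6*l - 7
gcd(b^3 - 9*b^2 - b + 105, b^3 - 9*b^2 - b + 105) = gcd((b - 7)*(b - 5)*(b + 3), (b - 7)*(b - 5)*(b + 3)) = b^3 - 9*b^2 - b + 105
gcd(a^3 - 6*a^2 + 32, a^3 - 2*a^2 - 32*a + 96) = a^2 - 8*a + 16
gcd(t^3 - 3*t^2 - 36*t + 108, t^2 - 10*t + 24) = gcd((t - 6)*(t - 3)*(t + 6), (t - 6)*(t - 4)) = t - 6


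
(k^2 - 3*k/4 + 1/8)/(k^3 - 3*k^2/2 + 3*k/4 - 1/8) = (4*k - 1)/(4*k^2 - 4*k + 1)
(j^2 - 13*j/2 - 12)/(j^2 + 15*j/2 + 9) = (j - 8)/(j + 6)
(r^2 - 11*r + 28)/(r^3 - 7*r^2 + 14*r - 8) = (r - 7)/(r^2 - 3*r + 2)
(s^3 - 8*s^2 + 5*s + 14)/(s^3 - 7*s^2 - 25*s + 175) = (s^2 - s - 2)/(s^2 - 25)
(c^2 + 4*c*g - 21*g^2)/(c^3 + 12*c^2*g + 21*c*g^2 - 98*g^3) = (c - 3*g)/(c^2 + 5*c*g - 14*g^2)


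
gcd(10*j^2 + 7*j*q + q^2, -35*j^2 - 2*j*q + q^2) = 5*j + q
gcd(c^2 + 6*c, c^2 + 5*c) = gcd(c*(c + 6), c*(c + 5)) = c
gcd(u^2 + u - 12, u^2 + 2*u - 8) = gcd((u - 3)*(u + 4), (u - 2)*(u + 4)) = u + 4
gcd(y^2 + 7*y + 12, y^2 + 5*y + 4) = y + 4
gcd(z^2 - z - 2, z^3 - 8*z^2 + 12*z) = z - 2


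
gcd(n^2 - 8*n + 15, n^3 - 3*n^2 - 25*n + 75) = n^2 - 8*n + 15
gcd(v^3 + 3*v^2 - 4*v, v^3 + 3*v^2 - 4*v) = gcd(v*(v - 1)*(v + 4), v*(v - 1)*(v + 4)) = v^3 + 3*v^2 - 4*v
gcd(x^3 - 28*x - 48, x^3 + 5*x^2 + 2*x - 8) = x^2 + 6*x + 8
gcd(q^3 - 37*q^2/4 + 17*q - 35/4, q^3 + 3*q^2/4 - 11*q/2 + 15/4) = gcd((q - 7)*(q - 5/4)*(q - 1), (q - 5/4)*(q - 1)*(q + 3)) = q^2 - 9*q/4 + 5/4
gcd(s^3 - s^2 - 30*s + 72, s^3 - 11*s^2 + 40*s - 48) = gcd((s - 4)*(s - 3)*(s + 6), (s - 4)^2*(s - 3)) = s^2 - 7*s + 12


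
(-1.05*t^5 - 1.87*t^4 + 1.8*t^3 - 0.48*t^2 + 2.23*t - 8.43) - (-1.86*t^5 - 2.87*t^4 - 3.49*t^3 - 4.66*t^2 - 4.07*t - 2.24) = 0.81*t^5 + 1.0*t^4 + 5.29*t^3 + 4.18*t^2 + 6.3*t - 6.19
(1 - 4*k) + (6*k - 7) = 2*k - 6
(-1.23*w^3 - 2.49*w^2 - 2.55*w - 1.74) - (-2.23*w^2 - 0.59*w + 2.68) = -1.23*w^3 - 0.26*w^2 - 1.96*w - 4.42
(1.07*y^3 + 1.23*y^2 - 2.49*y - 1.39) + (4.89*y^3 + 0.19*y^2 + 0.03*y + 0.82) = 5.96*y^3 + 1.42*y^2 - 2.46*y - 0.57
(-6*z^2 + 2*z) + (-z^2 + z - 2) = -7*z^2 + 3*z - 2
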